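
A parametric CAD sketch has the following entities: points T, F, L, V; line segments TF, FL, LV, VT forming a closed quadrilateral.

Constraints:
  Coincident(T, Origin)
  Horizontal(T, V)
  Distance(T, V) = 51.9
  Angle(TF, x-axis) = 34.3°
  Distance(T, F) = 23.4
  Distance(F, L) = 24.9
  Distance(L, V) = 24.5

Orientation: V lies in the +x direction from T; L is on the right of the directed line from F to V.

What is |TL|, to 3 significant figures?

30.9

T is at the origin; TV is horizontal with |TV| = 51.9 and V in +x, so V = (51.9, 0). TF runs at 34.3° with |TF| = 23.4, so F = (19.3, 13.2). L is determined by |FL| = 24.9 and |LV| = 24.5 together: it lies at the intersection of circle(F, 24.9) and circle(V, 24.5). With |FV| = 35.1, the foot of the radical line on FV is 17.8 from F and the perpendicular offset is √(24.9² − 17.8²) = 17.4. Taking the right-of-FV solution: L = (29.4, -9.60).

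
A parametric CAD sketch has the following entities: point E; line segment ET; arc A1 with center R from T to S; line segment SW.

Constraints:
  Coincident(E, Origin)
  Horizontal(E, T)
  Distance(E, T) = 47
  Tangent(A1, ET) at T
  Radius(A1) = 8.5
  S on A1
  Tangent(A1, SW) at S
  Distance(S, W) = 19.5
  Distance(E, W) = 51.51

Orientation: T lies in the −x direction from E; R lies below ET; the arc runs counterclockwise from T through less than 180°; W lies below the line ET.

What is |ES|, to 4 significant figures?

55.54

Checks: |RS| = 8.500 ✓; ∠(RS, SW) = 90.00° ✓; |SW| = 19.50 ✓; |EW| = 51.51 ✓.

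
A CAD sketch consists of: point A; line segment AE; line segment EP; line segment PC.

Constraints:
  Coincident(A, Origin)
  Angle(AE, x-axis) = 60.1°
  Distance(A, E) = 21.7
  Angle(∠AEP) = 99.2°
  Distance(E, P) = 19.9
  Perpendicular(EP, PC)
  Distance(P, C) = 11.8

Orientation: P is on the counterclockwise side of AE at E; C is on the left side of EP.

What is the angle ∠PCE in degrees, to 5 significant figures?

59.334°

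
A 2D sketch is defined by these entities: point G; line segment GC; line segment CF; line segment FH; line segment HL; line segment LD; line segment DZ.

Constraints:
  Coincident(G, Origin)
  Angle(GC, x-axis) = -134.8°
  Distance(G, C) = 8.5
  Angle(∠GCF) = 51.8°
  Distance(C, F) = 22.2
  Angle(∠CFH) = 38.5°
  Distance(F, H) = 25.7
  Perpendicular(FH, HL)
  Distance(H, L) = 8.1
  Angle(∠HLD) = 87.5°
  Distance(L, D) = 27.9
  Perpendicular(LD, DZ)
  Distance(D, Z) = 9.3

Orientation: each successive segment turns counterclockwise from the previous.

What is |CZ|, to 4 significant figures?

25.09

∠HLD = 87.5° gives LD at -42.60° from the x-axis; with |LD| = 27.9, D = (12.72, -14.98). LD ⟂ DZ, so DZ runs at 47.40°; with |DZ| = 9.3, Z = (19.02, -8.135). Then |CZ| = |Z − C| = 25.09.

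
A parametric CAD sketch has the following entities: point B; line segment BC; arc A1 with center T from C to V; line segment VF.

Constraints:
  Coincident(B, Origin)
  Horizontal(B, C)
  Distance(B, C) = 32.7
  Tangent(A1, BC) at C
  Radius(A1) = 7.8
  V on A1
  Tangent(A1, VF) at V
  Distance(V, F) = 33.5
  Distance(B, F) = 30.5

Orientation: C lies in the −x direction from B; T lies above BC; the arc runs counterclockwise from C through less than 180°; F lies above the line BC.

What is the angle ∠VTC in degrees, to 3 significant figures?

53.0°

Checks: |TV| = 7.800 ✓; ∠(TV, VF) = 90.00° ✓; |VF| = 33.50 ✓; |BF| = 30.50 ✓.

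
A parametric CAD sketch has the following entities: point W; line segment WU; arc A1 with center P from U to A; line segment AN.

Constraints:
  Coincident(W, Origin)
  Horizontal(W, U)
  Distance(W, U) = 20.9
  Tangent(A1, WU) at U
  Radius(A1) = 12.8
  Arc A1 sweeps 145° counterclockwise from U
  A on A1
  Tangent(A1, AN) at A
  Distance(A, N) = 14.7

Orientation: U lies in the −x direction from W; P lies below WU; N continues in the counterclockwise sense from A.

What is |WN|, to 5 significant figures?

35.615

W is at the origin; WU is horizontal with |WU| = 20.9 and U on the −x side, so U = (-20.900, 0.0000). Tangency of A1 to WU means the radius PU is perpendicular to WU, so P = U + (0, -12.8) = (-20.900, -12.800). On A1, U sits at bearing 90° from P; a 145° counterclockwise sweep puts A at bearing 235°, so A = P + 12.8·(cos 235°, sin 235°) = (-28.242, -23.285). A1 meets AN tangentially, so PA is at right angles to AN, so AN runs along (−sin 235°, cos 235°); with |AN| = 14.7, N = (-16.200, -31.717). Then |WN| = |N − W| = 35.615.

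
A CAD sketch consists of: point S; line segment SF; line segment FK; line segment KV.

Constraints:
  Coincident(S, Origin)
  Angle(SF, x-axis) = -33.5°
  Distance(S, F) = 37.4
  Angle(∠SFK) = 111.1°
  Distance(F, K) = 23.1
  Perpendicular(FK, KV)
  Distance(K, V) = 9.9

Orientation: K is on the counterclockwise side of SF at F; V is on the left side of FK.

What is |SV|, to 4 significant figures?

44.29

S is at the origin; SF runs at -33.5° with length 37.4, so F = 37.4·(cos -33.5°, sin -33.5°) = (31.19, -20.64). ∠SFK = 111.1°, so FK runs at -33.5° + (180° − 111.1°) = 35.40° from the x-axis; with |FK| = 23.1, K = F + 23.1·(cos 35.40°, sin 35.40°) = (50.02, -7.261). FK ⟂ KV; with |KV| = 9.9 on the left of FK, V = K + 9.9·(-0.5793, 0.8151) = (44.28, 0.8087). Then |SV| = |V − S| = 44.29.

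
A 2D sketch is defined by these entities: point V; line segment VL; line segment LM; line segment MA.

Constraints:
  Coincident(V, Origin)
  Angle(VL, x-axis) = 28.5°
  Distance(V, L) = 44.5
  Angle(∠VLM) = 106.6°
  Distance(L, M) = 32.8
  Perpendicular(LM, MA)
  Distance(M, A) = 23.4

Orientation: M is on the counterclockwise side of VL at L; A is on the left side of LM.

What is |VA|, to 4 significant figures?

49.41

V is at the origin; VL runs at 28.5° with length 44.5, so L = 44.5·(cos 28.5°, sin 28.5°) = (39.11, 21.23). ∠VLM = 106.6°, so LM runs at 28.5° + (180° − 106.6°) = 101.9° from the x-axis; with |LM| = 32.8, M = L + 32.8·(cos 101.9°, sin 101.9°) = (32.34, 53.33). LM is perpendicular to MA; with |MA| = 23.4 on the left of LM, A = M + 23.4·(-0.9785, -0.2062) = (9.447, 48.50). Then |VA| = |A − V| = 49.41.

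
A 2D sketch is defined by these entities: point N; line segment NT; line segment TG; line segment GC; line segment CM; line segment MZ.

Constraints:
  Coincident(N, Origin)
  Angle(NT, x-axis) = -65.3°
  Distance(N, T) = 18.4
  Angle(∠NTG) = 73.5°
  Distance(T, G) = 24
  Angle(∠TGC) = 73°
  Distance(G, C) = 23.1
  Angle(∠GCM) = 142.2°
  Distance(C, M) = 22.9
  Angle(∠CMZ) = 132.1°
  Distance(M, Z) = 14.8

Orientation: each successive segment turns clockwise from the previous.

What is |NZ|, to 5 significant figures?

25.568

∠GCM = 142.2° gives CM at 43.400° from the x-axis; with |CM| = 22.9, M = (4.1067, 18.423). ∠CMZ = 132.1° gives MZ at -4.5000° from the x-axis; with |MZ| = 14.8, Z = (18.861, 17.262). Then |NZ| = |Z − N| = 25.568.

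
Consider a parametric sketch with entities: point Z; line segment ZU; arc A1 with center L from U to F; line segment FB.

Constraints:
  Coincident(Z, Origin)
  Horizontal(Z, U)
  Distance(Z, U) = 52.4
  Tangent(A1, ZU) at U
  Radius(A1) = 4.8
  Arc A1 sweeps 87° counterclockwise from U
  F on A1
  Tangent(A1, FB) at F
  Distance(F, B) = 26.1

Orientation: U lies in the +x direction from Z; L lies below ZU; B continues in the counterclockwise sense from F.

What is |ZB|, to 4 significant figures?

55.46

Z is at the origin; ZU is horizontal with |ZU| = 52.4 and U on the +x side, so U = (52.40, 0.000). A1 meets ZU tangentially, so LU is at right angles to ZU, so L = U + (0, -4.8) = (52.40, -4.800). On A1, U sits at bearing 90° from L; an 87° counterclockwise sweep puts F at bearing 177°, so F = L + 4.8·(cos 177°, sin 177°) = (47.61, -4.549). The tangent condition forces LF to be normal to FB, so FB runs along (−sin 177°, cos 177°); with |FB| = 26.1, B = (46.24, -30.61). Then |ZB| = |B − Z| = 55.46.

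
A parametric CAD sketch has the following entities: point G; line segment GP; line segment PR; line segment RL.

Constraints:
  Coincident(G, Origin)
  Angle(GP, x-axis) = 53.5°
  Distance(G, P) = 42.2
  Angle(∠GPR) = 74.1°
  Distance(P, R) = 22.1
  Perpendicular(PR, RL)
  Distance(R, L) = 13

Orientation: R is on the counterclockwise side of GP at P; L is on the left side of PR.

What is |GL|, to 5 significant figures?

29.530

G is at the origin; GP runs at 53.5° with length 42.2, so P = 42.2·(cos 53.5°, sin 53.5°) = (25.102, 33.923). ∠GPR = 74.1°, so PR runs at 53.5° + (180° − 74.1°) = 159.40° from the x-axis; with |PR| = 22.1, R = P + 22.1·(cos 159.40°, sin 159.40°) = (4.4146, 41.698). The perpendicularity gives RL at right angles to PR; with |RL| = 13.0 on the left of PR, L = R + 13.0·(-0.35184, -0.93606) = (-0.15934, 29.530). Then |GL| = |L − G| = 29.530.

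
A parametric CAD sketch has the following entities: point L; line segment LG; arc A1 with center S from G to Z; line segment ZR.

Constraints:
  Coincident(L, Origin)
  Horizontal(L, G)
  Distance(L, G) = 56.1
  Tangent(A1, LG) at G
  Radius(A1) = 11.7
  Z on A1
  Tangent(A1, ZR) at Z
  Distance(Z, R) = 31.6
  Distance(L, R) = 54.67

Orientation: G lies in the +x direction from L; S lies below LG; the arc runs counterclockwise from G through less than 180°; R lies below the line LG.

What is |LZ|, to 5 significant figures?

45.612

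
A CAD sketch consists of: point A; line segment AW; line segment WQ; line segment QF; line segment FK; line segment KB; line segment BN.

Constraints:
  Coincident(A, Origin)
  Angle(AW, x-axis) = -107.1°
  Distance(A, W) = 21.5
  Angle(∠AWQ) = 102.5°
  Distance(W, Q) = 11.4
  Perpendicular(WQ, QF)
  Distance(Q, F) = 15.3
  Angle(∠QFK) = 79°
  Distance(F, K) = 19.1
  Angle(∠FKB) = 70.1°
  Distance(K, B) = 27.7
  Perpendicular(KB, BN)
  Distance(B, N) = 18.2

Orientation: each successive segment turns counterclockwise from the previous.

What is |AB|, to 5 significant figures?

35.054

∠QFK = 79.0° gives FK at 161.40° from the x-axis; with |FK| = 19.1, K = (-6.9547, -6.7851). ∠FKB = 70.1° gives KB at -88.700° from the x-axis; with |KB| = 27.7, B = (-6.3263, -34.478). Then |AB| = |B − A| = 35.054.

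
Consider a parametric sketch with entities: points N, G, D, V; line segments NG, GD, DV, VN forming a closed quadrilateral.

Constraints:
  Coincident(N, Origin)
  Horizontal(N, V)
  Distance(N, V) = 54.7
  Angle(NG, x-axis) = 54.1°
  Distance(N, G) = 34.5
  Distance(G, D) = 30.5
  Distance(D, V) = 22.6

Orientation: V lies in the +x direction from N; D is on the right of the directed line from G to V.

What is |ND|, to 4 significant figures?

32.10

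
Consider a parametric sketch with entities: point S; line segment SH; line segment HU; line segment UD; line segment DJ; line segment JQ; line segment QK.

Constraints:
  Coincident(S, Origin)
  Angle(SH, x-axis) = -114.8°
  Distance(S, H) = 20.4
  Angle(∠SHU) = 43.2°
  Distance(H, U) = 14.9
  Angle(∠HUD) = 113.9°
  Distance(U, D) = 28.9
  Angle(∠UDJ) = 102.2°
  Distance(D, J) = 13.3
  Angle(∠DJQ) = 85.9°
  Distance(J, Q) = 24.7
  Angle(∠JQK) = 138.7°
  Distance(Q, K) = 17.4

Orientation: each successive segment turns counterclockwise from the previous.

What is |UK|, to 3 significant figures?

10.1

∠DJQ = 85.9° gives JQ at -100° from the x-axis; with |JQ| = 24.7, Q = (-11.0, -5.14). ∠JQK = 138.7° gives QK at -58.7° from the x-axis; with |QK| = 17.4, K = (-1.93, -20.0). Then |UK| = |K − U| = 10.1.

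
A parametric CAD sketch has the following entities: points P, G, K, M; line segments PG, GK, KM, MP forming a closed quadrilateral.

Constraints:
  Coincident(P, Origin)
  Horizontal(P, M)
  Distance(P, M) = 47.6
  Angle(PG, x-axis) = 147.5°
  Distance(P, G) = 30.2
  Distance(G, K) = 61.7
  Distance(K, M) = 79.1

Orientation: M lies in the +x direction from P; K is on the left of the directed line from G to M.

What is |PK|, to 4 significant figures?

68.70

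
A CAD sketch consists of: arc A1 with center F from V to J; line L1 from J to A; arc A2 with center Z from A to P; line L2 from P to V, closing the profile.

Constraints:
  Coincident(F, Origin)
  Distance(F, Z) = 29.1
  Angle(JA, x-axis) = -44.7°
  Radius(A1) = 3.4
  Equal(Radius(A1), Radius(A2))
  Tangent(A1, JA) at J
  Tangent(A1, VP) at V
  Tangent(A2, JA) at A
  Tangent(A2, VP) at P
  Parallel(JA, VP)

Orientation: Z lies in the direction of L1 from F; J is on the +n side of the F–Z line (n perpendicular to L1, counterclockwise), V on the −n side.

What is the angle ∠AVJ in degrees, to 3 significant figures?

76.8°

Tangency of A1 to both parallel lines with radius 3.4 puts J and V at F ± 3.4·n: J = (2.39, 2.42), V = (-2.39, -2.42). Equal radii place A and P the same way about Z: A = Z + 3.4·n = (23.1, -18.1), P = Z − 3.4·n = (18.3, -22.9). Then cos ∠AVJ = VA·VJ / (|VA||VJ|), giving 76.8°.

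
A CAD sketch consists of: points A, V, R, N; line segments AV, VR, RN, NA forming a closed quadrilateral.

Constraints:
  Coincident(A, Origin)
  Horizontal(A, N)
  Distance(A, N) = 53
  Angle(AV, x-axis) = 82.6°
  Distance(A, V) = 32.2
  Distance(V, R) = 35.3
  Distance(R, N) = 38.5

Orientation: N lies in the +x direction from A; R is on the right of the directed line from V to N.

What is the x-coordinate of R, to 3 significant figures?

14.5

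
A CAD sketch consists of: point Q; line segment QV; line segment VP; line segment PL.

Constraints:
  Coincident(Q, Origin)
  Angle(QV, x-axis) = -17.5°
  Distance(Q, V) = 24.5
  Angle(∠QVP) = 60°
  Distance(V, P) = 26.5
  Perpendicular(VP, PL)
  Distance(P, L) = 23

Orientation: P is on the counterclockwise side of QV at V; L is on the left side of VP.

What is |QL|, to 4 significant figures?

14.36

∠QVP = 60.0°, so VP runs at -17.5° + (180° − 60.0°) = 102.5° from the x-axis; with |VP| = 26.5, P = V + 26.5·(cos 102.5°, sin 102.5°) = (17.63, 18.50). VP ⟂ PL; with |PL| = 23.0 on the left of VP, L = P + 23.0·(-0.9763, -0.2164) = (-4.824, 13.53). Then |QL| = |L − Q| = 14.36.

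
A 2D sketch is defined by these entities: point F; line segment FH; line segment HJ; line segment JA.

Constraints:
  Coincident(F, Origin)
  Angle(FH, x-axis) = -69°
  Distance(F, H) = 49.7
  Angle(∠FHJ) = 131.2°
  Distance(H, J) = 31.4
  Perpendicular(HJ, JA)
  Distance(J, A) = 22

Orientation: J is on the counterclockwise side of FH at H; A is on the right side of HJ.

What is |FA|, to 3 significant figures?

87.4

F is at the origin; FH runs at -69.0° with length 49.7, so H = 49.7·(cos -69.0°, sin -69.0°) = (17.8, -46.4). ∠FHJ = 131.2°, so HJ runs at -69.0° + (180° − 131.2°) = -20.2° from the x-axis; with |HJ| = 31.4, J = H + 31.4·(cos -20.2°, sin -20.2°) = (47.3, -57.2). HJ ⟂ JA; with |JA| = 22.0 on the right of HJ, A = J + 22.0·(-0.345, -0.938) = (39.7, -77.9). Then |FA| = |A − F| = 87.4.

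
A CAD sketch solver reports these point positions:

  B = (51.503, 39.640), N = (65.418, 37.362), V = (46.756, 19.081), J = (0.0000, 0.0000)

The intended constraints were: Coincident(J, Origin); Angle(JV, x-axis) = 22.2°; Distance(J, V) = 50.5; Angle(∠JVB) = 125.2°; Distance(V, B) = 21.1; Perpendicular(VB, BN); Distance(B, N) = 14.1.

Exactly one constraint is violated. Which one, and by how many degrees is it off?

Perpendicular(VB, BN) — off by 3.70°.

J = (0.00, 0.00) ✓; JV at 22.20° ✓; |JV| = 50.50 ✓; ∠JVB = 125.2° ✓; |VB| = 21.10 ✓; ∠(VB, BN) = 86.30° ✗; |BN| = 14.10 ✓.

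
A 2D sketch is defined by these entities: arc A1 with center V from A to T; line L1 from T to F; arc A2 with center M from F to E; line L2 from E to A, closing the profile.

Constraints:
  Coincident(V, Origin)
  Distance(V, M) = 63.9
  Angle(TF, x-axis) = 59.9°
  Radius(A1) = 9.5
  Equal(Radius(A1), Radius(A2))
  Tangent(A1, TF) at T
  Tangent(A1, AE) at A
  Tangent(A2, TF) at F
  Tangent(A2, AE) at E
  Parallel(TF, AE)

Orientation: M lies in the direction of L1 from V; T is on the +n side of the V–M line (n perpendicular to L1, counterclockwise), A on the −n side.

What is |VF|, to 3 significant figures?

64.6

The slot axis is L1's direction at 59.9°, so u = (cos 59.9°, sin 59.9°) = (0.502, 0.865) and n = (−sin 59.9°, cos 59.9°) = (-0.865, 0.502). V is at the origin and M lies 63.9 along u from V, so M = 63.9·u = (32.0, 55.3). Tangency of A1 to both parallel lines with radius 9.5 puts T and A at V ± 9.5·n: T = (-8.22, 4.76), A = (8.22, -4.76). Equal radii place F and E the same way about M: F = M + 9.5·n = (23.8, 60.0), E = M − 9.5·n = (40.3, 50.5). Then |VF| = |F − V| = 64.6.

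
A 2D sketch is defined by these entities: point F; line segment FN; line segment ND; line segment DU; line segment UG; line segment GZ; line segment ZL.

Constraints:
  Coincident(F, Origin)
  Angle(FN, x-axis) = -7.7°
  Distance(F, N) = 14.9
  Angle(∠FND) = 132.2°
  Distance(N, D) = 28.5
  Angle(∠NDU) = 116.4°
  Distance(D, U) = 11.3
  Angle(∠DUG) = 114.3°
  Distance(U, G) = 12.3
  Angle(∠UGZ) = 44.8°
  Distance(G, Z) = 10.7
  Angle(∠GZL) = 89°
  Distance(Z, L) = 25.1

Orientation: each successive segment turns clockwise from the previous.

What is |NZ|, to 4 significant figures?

26.29

F is at the origin; FN runs at -7.7° with length 14.9, so N = (14.77, -1.996). ∠FND = 132.2° gives ND at -55.50° from the x-axis; with |ND| = 28.5, D = (30.91, -25.48). ∠NDU = 116.4° gives DU at -119.1° from the x-axis; with |DU| = 11.3, U = (25.41, -35.36). ∠DUG = 114.3° gives UG at 175.2° from the x-axis; with |UG| = 12.3, G = (13.16, -34.33). ∠UGZ = 44.8° gives GZ at 40.00° from the x-axis; with |GZ| = 10.7, Z = (21.35, -27.45). Then |NZ| = |Z − N| = 26.29.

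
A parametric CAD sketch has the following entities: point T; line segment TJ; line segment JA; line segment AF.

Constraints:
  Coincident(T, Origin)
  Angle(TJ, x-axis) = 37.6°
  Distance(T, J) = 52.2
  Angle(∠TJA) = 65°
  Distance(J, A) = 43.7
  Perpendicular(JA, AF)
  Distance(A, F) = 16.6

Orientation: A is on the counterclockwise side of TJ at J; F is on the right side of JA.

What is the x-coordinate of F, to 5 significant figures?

10.199

T is at the origin; TJ runs at 37.6° with length 52.2, so J = 52.2·(cos 37.6°, sin 37.6°) = (41.358, 31.850). ∠TJA = 65.0°, so JA runs at 37.6° + (180° − 65.0°) = 152.60° from the x-axis; with |JA| = 43.7, A = J + 43.7·(cos 152.60°, sin 152.60°) = (2.5600, 51.960). JA ⟂ AF; with |AF| = 16.6 on the right of JA, F = A + 16.6·(0.46020, 0.88782) = (10.199, 66.698). So F.x = 10.199.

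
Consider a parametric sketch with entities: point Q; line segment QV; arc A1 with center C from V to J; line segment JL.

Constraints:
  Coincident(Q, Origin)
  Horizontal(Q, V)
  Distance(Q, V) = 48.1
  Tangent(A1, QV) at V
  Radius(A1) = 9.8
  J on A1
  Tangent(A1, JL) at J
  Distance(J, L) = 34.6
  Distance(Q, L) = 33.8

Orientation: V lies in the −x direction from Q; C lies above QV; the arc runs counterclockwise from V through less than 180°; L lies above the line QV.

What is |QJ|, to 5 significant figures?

40.965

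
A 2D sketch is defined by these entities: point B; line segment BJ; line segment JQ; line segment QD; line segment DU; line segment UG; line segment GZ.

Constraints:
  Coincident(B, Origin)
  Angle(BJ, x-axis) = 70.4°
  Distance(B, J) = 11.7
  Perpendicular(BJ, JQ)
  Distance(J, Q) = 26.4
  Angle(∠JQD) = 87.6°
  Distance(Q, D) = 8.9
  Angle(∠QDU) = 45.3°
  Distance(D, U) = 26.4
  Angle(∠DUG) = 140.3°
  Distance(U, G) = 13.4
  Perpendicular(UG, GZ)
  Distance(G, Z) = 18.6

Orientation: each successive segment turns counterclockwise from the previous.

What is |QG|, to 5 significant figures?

30.532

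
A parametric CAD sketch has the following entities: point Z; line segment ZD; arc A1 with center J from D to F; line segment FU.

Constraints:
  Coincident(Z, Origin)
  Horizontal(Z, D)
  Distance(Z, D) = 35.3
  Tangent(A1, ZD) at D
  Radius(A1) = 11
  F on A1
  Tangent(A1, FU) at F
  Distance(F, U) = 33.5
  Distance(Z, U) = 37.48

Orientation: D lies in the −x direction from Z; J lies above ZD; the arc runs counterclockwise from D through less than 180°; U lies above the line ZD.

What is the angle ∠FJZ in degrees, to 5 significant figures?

9.3623°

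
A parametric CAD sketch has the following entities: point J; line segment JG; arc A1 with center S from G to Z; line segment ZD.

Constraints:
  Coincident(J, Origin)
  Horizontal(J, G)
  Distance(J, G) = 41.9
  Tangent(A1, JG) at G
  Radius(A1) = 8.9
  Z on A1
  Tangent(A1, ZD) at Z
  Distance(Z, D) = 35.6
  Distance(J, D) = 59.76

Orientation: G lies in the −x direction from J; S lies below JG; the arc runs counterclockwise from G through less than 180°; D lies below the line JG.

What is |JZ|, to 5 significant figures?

51.681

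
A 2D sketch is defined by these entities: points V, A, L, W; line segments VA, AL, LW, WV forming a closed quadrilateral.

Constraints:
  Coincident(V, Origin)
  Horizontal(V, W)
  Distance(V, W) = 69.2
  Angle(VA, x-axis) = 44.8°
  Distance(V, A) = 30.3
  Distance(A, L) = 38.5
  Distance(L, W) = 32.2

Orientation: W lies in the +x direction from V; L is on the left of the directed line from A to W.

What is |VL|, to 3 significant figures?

66.3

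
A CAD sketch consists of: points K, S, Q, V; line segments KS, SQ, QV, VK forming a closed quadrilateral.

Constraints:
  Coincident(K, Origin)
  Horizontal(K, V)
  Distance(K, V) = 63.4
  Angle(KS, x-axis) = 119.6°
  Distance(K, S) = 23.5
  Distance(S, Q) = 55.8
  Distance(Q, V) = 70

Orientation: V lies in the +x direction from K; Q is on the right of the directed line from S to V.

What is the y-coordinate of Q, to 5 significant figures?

-33.674

K is at the origin; KV is horizontal with |KV| = 63.4 and V in +x, so V = (63.4, 0). KS runs at 119.6° with |KS| = 23.5, so S = (-11.608, 20.433). Q is determined by |SQ| = 55.8 and |QV| = 70.0 together: it lies at the intersection of circle(S, 55.8) and circle(V, 70.0). With |SV| = 77.741, the foot of the radical line on SV is 27.381 from S and the perpendicular offset is √(55.8² − 27.381²) = 48.620. Taking the right-of-SV solution: Q = (2.0319, -33.674).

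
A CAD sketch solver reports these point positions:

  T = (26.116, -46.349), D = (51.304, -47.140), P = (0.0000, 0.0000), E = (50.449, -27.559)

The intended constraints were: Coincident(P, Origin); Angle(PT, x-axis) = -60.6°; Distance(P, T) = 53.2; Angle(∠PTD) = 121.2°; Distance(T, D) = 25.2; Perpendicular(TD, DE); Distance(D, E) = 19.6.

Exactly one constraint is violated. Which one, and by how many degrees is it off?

Perpendicular(TD, DE) — off by 4.30°.

P = (0.00, 0.00) ✓; PT at -60.60° ✓; |PT| = 53.20 ✓; ∠PTD = 121.2° ✓; |TD| = 25.20 ✓; ∠(TD, DE) = 94.30° ✗; |DE| = 19.60 ✓.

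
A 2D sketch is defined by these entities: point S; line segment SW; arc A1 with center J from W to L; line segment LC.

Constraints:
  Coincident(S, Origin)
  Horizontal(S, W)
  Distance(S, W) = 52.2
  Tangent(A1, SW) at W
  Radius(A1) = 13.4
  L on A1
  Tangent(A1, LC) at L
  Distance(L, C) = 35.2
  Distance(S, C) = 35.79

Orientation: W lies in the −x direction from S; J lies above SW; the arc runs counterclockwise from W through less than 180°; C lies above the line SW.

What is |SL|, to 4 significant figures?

42.49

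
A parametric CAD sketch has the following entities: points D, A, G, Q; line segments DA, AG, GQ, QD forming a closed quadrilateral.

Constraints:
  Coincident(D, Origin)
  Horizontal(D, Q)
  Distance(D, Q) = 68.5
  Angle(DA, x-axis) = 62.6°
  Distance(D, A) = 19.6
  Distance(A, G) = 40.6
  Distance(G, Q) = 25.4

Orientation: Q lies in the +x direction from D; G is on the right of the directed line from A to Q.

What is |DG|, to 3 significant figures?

43.6

Checks: |AG| = 40.60 ✓; |GQ| = 25.40 ✓.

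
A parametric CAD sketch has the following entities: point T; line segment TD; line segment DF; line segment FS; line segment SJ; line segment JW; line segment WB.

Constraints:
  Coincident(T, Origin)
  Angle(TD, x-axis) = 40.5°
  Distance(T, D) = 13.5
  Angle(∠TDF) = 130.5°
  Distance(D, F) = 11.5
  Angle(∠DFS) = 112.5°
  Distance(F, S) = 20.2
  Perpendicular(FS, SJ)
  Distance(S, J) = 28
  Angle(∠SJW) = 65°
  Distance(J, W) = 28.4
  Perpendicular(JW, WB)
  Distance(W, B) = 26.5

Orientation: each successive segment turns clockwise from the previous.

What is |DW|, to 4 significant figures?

5.492

T is at the origin; TD runs at 40.5° with length 13.5, so D = (10.27, 8.768). ∠TDF = 130.5° gives DF at -9.000° from the x-axis; with |DF| = 11.5, F = (21.62, 6.969). ∠DFS = 112.5° gives FS at -76.50° from the x-axis; with |FS| = 20.2, S = (26.34, -12.67). FS ⟂ SJ, so SJ runs at -166.5°; with |SJ| = 28.0, J = (-0.8869, -19.21). ∠SJW = 65.0° gives JW at 78.50° from the x-axis; with |JW| = 28.4, W = (4.775, 8.620). Then |DW| = |W − D| = 5.492.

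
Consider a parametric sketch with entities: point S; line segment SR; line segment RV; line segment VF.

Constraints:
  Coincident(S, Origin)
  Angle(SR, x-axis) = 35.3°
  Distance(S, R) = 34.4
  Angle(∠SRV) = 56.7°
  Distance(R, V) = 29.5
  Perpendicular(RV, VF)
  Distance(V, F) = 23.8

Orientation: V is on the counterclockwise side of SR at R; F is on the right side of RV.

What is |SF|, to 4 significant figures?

53.61

∠SRV = 56.7°, so RV runs at 35.3° + (180° − 56.7°) = 158.6° from the x-axis; with |RV| = 29.5, V = R + 29.5·(cos 158.6°, sin 158.6°) = (0.6090, 30.64). The perpendicularity gives VF at right angles to RV; with |VF| = 23.8 on the right of RV, F = V + 23.8·(0.3649, 0.9311) = (9.293, 52.80). Then |SF| = |F − S| = 53.61.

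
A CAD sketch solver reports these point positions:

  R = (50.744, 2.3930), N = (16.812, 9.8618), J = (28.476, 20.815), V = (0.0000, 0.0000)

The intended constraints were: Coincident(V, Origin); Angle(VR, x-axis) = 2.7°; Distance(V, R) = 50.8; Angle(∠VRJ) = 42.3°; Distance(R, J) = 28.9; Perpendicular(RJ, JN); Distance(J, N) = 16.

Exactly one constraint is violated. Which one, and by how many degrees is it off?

Perpendicular(RJ, JN) — off by 7.20°.

V = (0.00, 0.00) ✓; VR at 2.700° ✓; |VR| = 50.80 ✓; ∠VRJ = 42.30° ✓; |RJ| = 28.90 ✓; ∠(RJ, JN) = 82.80° ✗; |JN| = 16.00 ✓.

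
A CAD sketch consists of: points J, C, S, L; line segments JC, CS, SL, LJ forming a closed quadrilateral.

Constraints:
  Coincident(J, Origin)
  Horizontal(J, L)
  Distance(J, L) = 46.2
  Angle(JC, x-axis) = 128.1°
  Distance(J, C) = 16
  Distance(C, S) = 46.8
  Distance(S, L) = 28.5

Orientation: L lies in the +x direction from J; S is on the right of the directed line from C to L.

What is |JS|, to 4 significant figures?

31.15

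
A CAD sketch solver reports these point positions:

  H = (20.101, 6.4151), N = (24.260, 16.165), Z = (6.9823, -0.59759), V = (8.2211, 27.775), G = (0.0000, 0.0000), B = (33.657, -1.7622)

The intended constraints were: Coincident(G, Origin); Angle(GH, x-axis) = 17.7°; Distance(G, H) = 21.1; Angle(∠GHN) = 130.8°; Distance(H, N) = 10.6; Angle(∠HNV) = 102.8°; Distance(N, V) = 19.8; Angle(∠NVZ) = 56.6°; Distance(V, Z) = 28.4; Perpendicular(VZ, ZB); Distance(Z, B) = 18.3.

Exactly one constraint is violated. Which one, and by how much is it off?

Distance(Z, B) = 18.3 — off by 8.40.

G = (0.00, 0.00) ✓; GH at 17.70° ✓; |GH| = 21.10 ✓; ∠GHN = 130.8° ✓; |HN| = 10.60 ✓; ∠HNV = 102.8° ✓; |NV| = 19.80 ✓; ∠NVZ = 56.60° ✓; |VZ| = 28.40 ✓; ∠(VZ, ZB) = 90.00° ✓; |ZB| = 26.70 ✗.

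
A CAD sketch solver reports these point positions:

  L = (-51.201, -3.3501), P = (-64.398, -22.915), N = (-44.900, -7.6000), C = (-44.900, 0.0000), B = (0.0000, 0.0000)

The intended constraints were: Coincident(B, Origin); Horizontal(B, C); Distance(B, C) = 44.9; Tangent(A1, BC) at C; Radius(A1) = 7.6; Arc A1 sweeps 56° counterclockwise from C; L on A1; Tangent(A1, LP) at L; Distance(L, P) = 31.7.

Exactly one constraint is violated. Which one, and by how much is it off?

Distance(L, P) = 31.7 — off by 8.10.

B = (0.00, 0.00) ✓; B.y = 0.00, C.y = 0.00 ✓; |BC| = 44.90 ✓; ∠(NC, CB) = 90.00° ✓; |NC| = 7.600 ✓; bearing(N→L) − bearing(N→C) = 56.00° ✓; |NL| = 7.600 ✓; ∠(NL, LP) = 90.00° ✓; |LP| = 23.60 ✗.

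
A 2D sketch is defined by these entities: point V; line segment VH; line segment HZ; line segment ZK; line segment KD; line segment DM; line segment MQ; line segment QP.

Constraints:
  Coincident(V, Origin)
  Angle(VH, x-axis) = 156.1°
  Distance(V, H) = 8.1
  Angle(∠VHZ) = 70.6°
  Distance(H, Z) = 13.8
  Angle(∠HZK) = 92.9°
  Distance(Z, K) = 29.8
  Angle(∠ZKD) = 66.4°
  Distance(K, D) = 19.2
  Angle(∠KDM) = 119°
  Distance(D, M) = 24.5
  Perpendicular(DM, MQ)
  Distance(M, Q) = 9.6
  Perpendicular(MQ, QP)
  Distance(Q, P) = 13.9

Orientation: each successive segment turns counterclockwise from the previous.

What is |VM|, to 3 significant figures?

12.6

V is at the origin; VH runs at 156.1° with length 8.1, so H = (-7.41, 3.28). ∠VHZ = 70.6° gives HZ at -94.5° from the x-axis; with |HZ| = 13.8, Z = (-8.49, -10.5). ∠HZK = 92.9° gives ZK at -7.40° from the x-axis; with |ZK| = 29.8, K = (21.1, -14.3). ∠ZKD = 66.4° gives KD at 106° from the x-axis; with |KD| = 19.2, D = (15.7, 4.12). ∠KDM = 119.0° gives DM at 167° from the x-axis; with |DM| = 24.5, M = (-8.18, 9.55). Then |VM| = |M − V| = 12.6.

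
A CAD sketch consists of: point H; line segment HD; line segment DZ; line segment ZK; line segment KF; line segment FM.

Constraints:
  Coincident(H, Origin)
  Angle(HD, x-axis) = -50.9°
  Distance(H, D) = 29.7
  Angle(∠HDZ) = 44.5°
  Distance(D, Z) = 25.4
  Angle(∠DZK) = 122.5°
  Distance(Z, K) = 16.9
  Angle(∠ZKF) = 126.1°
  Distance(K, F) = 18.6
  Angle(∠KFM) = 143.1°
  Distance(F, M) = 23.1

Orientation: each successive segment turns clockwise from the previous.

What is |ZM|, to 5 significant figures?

47.031

H is at the origin; HD runs at -50.9° with length 29.7, so D = (18.731, -23.049). ∠HDZ = 44.5° gives DZ at 173.60° from the x-axis; with |DZ| = 25.4, Z = (-6.5106, -20.217). ∠DZK = 122.5° gives ZK at 116.10° from the x-axis; with |ZK| = 16.9, K = (-13.946, -5.0406). ∠ZKF = 126.1° gives KF at 62.200° from the x-axis; with |KF| = 18.6, F = (-5.2708, 11.413). ∠KFM = 143.1° gives FM at 25.300° from the x-axis; with |FM| = 23.1, M = (15.613, 21.285). Then |ZM| = |M − Z| = 47.031.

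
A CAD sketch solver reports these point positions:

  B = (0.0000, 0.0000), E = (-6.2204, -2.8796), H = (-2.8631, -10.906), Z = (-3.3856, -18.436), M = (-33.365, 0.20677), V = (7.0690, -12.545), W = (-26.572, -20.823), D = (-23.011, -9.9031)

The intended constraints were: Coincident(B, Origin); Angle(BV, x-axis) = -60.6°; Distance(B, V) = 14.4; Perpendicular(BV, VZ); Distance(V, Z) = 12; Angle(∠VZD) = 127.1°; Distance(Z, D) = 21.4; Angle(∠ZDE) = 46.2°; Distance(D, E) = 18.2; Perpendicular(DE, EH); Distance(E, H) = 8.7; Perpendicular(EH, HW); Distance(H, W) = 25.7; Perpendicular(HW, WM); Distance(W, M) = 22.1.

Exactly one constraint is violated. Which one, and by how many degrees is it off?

Perpendicular(HW, WM) — off by 4.80°.

B = (0.00, 0.00) ✓; BV at -60.60° ✓; |BV| = 14.40 ✓; ∠(BV, VZ) = 90.00° ✓; |VZ| = 12.00 ✓; ∠VZD = 127.1° ✓; |ZD| = 21.40 ✓; ∠ZDE = 46.20° ✓; |DE| = 18.20 ✓; ∠(DE, EH) = 90.00° ✓; |EH| = 8.700 ✓; ∠(EH, HW) = 90.00° ✓; |HW| = 25.70 ✓; ∠(HW, WM) = 94.80° ✗; |WM| = 22.10 ✓.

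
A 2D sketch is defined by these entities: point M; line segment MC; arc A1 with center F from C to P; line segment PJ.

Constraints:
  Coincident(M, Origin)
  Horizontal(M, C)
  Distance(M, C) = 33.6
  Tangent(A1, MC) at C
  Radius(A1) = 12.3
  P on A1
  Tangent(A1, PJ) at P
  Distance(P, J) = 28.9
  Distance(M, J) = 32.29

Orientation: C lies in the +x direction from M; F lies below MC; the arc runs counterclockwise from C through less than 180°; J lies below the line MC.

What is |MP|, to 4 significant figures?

23.76

M is at the origin; M and C share the same y with |MC| = 33.6 and C on the +x side, so C = (33.60, 0.000). A1 meets MC tangentially, so FC is at right angles to MC, so F = C + (0, -12.3) = (33.60, -12.30). Since FP ⟂ PJ (tangency), |FJ| = √(12.3² + 28.9²) = 31.41 regardless of where P sits on A1. So J lies on both circle(M, 32.29) and circle(F, 31.41); the below-MC intersection is J = (8.481, -31.16). P is the foot of the tangent from J: P = (22.95, -6.141).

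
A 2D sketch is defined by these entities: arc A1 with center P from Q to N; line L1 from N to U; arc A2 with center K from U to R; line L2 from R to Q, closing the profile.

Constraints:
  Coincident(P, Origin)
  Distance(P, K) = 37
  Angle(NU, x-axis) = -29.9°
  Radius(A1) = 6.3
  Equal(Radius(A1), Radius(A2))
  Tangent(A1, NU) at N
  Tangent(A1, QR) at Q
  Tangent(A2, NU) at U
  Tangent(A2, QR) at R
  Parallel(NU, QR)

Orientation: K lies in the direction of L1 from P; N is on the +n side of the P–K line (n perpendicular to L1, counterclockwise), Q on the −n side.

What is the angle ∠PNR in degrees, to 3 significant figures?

71.2°

The slot axis is L1's direction at -29.9°, so u = (cos -29.9°, sin -29.9°) = (0.867, -0.498) and n = (−sin -29.9°, cos -29.9°) = (0.498, 0.867). P is at the origin and K lies 37.0 along u from P, so K = 37.0·u = (32.1, -18.4). Tangency of A1 to both parallel lines with radius 6.3 puts N and Q at P ± 6.3·n: N = (3.14, 5.46), Q = (-3.14, -5.46). Equal radii place U and R the same way about K: U = K + 6.3·n = (35.2, -13.0), R = K − 6.3·n = (28.9, -23.9). Then cos ∠PNR = NP·NR / (|NP||NR|), giving 71.2°.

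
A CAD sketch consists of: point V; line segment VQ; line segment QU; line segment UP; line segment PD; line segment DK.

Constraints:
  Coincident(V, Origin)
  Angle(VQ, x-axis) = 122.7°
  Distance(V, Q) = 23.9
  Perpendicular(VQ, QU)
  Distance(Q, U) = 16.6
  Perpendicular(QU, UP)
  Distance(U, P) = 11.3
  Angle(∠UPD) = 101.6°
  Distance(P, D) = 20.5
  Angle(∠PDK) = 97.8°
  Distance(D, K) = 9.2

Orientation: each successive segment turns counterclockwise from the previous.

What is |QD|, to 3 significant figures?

15.8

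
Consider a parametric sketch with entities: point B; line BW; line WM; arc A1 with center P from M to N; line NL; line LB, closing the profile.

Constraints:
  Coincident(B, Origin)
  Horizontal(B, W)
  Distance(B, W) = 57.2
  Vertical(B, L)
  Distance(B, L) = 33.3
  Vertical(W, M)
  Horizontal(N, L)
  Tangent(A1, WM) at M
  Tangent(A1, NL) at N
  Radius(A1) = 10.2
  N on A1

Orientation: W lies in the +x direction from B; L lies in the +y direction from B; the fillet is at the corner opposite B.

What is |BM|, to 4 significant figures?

61.69

The virtual corner opposite B is at (57.20, 33.30). A1 meets WM tangentially, so PM is at right angles to WM and A1 meets NL tangentially, so PN is at right angles to NL, with radius 10.2, so the center P sits 10.2 in from both sides at P = (47.00, 23.10). That places the tangent points at M = (57.20, 23.10) on WM and N = (47.00, 33.30) on NL. Then |BM| = |M − B| = 61.69.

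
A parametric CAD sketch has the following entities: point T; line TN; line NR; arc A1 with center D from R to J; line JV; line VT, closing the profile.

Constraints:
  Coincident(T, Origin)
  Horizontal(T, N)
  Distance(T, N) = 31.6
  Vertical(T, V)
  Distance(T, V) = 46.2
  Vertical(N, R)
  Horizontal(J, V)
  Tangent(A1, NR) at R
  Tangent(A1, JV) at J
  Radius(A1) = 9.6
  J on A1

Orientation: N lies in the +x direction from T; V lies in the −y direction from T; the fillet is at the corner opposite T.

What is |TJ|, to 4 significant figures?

51.17

The virtual corner opposite T is at (31.60, -46.20). Since A1 is tangent to NR there, DR ⟂ NR and A1 meets JV tangentially, so DJ is at right angles to JV, with radius 9.6, so the center D sits 9.6 in from both sides at D = (22.00, -36.60). That places the tangent points at R = (31.60, -36.60) on NR and J = (22.00, -46.20) on JV. Then |TJ| = |J − T| = 51.17.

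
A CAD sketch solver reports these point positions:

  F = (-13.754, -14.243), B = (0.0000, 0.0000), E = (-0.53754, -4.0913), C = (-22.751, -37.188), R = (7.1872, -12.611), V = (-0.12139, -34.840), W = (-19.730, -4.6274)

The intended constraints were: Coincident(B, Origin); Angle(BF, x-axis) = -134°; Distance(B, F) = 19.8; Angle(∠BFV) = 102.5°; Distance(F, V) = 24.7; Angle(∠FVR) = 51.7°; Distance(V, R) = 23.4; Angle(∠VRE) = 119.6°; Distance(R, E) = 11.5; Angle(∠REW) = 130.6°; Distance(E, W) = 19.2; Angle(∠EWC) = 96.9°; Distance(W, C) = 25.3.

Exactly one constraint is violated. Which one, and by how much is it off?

Distance(W, C) = 25.3 — off by 7.40.

B = (0.00, 0.00) ✓; BF at -134.0° ✓; |BF| = 19.80 ✓; ∠BFV = 102.5° ✓; |FV| = 24.70 ✓; ∠FVR = 51.70° ✓; |VR| = 23.40 ✓; ∠VRE = 119.6° ✓; |RE| = 11.50 ✓; ∠REW = 130.6° ✓; |EW| = 19.20 ✓; ∠EWC = 96.90° ✓; |WC| = 32.70 ✗.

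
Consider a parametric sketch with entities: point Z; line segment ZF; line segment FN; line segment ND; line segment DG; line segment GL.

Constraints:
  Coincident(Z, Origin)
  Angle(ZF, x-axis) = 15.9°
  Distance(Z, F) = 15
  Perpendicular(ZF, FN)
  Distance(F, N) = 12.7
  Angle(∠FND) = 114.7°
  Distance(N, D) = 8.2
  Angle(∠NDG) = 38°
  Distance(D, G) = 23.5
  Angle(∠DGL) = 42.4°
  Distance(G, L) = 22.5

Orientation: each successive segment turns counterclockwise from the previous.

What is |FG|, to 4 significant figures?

5.805

Z is at the origin; ZF runs at 15.9° with length 15.0, so F = (14.43, 4.109). The perpendicularity gives FN at right angles to ZF, so FN runs at 105.9°; with |FN| = 12.7, N = (10.95, 16.32). ∠FND = 114.7° gives ND at 171.2° from the x-axis; with |ND| = 8.2, D = (2.843, 17.58). ∠NDG = 38.0° gives DG at -46.80° from the x-axis; with |DG| = 23.5, G = (18.93, 0.4472). Then |FG| = |G − F| = 5.805.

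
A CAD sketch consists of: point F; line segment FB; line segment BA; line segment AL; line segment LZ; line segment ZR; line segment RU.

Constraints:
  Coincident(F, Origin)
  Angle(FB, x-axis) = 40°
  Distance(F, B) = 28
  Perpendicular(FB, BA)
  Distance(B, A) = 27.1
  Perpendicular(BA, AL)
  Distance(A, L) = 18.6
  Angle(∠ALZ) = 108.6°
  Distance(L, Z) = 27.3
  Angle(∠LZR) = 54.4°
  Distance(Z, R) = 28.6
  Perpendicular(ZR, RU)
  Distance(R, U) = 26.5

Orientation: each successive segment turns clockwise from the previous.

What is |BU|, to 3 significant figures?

35.8

F is at the origin; FB runs at 40.0° with length 28.0, so B = (21.4, 18.0). FB is perpendicular to BA, so BA runs at -50.0°; with |BA| = 27.1, A = (38.9, -2.76). The perpendicularity gives AL at right angles to BA, so AL runs at -140°; with |AL| = 18.6, L = (24.6, -14.7). ∠ALZ = 108.6° gives LZ at 149° from the x-axis; with |LZ| = 27.3, Z = (1.32, -0.494). ∠LZR = 54.4° gives ZR at 23.0° from the x-axis; with |ZR| = 28.6, R = (27.6, 10.7). ZR is perpendicular to RU, so RU runs at -67.0°; with |RU| = 26.5, U = (38.0, -13.7). Then |BU| = |U − B| = 35.8.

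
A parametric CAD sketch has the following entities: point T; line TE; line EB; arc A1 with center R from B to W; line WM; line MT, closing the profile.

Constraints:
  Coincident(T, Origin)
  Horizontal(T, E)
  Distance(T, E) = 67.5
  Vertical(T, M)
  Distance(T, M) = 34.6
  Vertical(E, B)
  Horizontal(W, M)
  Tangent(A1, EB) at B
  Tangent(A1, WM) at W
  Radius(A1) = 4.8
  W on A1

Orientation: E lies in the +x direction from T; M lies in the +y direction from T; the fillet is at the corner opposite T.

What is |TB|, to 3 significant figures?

73.8

T is at the origin; T and E share the same y with |TE| = 67.5 and E on the +x side, so E = (67.5, 0.00). T and M share the same x with |TM| = 34.6 and M on the +y side, so M = (0.00, 34.6). The virtual corner opposite T is at (67.5, 34.6). Since A1 is tangent to EB there, RB ⟂ EB and tangency of A1 to WM means the radius RW is perpendicular to WM, with radius 4.8, so the center R sits 4.8 in from both sides at R = (62.7, 29.8). That places the tangent points at B = (67.5, 29.8) on EB and W = (62.7, 34.6) on WM. Then |TB| = |B − T| = 73.8.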